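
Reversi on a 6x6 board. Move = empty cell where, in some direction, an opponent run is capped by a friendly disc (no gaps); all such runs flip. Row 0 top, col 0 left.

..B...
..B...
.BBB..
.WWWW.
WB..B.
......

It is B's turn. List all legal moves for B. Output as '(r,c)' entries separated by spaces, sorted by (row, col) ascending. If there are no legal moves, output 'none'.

Answer: (2,4) (4,2) (4,3) (4,5)

Derivation:
(2,0): no bracket -> illegal
(2,4): flips 1 -> legal
(2,5): no bracket -> illegal
(3,0): no bracket -> illegal
(3,5): no bracket -> illegal
(4,2): flips 1 -> legal
(4,3): flips 2 -> legal
(4,5): flips 1 -> legal
(5,0): no bracket -> illegal
(5,1): no bracket -> illegal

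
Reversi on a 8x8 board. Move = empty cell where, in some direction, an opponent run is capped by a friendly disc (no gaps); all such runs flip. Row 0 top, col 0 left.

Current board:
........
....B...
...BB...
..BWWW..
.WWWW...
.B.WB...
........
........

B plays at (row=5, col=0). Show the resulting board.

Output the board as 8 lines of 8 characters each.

Answer: ........
....B...
...BB...
..BWWW..
.BWWW...
BB.WB...
........
........

Derivation:
Place B at (5,0); scan 8 dirs for brackets.
Dir NW: edge -> no flip
Dir N: first cell '.' (not opp) -> no flip
Dir NE: opp run (4,1) capped by B -> flip
Dir W: edge -> no flip
Dir E: first cell 'B' (not opp) -> no flip
Dir SW: edge -> no flip
Dir S: first cell '.' (not opp) -> no flip
Dir SE: first cell '.' (not opp) -> no flip
All flips: (4,1)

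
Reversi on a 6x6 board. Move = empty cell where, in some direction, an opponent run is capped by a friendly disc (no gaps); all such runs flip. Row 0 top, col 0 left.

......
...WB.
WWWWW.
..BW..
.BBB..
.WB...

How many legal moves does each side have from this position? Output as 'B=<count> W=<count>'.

-- B to move --
(0,2): no bracket -> illegal
(0,3): flips 3 -> legal
(0,4): no bracket -> illegal
(1,0): flips 1 -> legal
(1,1): no bracket -> illegal
(1,2): flips 2 -> legal
(1,5): flips 2 -> legal
(2,5): no bracket -> illegal
(3,0): no bracket -> illegal
(3,1): no bracket -> illegal
(3,4): flips 2 -> legal
(3,5): no bracket -> illegal
(4,0): no bracket -> illegal
(4,4): no bracket -> illegal
(5,0): flips 1 -> legal
B mobility = 6
-- W to move --
(0,3): no bracket -> illegal
(0,4): flips 1 -> legal
(0,5): flips 1 -> legal
(1,5): flips 1 -> legal
(2,5): no bracket -> illegal
(3,0): no bracket -> illegal
(3,1): flips 2 -> legal
(3,4): no bracket -> illegal
(4,0): no bracket -> illegal
(4,4): no bracket -> illegal
(5,0): flips 2 -> legal
(5,3): flips 2 -> legal
(5,4): flips 2 -> legal
W mobility = 7

Answer: B=6 W=7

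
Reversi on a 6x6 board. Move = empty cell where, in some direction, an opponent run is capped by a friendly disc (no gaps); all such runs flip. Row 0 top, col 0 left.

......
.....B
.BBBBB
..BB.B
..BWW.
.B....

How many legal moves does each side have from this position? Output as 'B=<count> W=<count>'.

Answer: B=4 W=4

Derivation:
-- B to move --
(3,4): no bracket -> illegal
(4,5): flips 2 -> legal
(5,2): no bracket -> illegal
(5,3): flips 2 -> legal
(5,4): flips 1 -> legal
(5,5): flips 1 -> legal
B mobility = 4
-- W to move --
(0,4): no bracket -> illegal
(0,5): no bracket -> illegal
(1,0): flips 2 -> legal
(1,1): flips 2 -> legal
(1,2): no bracket -> illegal
(1,3): flips 2 -> legal
(1,4): no bracket -> illegal
(2,0): no bracket -> illegal
(3,0): no bracket -> illegal
(3,1): no bracket -> illegal
(3,4): no bracket -> illegal
(4,0): no bracket -> illegal
(4,1): flips 1 -> legal
(4,5): no bracket -> illegal
(5,0): no bracket -> illegal
(5,2): no bracket -> illegal
(5,3): no bracket -> illegal
W mobility = 4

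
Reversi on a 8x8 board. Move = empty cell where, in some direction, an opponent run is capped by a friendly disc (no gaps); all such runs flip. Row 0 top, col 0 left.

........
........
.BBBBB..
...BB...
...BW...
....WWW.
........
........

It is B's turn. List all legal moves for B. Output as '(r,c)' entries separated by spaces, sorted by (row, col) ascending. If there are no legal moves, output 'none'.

Answer: (4,5) (6,4) (6,5) (6,6)

Derivation:
(3,5): no bracket -> illegal
(4,5): flips 1 -> legal
(4,6): no bracket -> illegal
(4,7): no bracket -> illegal
(5,3): no bracket -> illegal
(5,7): no bracket -> illegal
(6,3): no bracket -> illegal
(6,4): flips 2 -> legal
(6,5): flips 1 -> legal
(6,6): flips 2 -> legal
(6,7): no bracket -> illegal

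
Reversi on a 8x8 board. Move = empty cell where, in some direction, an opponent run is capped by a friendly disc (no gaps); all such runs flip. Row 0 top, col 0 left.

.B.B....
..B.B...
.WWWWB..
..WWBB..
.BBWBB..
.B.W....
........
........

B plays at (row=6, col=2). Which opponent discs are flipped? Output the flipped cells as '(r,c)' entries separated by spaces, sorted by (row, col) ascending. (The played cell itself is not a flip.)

Dir NW: first cell 'B' (not opp) -> no flip
Dir N: first cell '.' (not opp) -> no flip
Dir NE: opp run (5,3) capped by B -> flip
Dir W: first cell '.' (not opp) -> no flip
Dir E: first cell '.' (not opp) -> no flip
Dir SW: first cell '.' (not opp) -> no flip
Dir S: first cell '.' (not opp) -> no flip
Dir SE: first cell '.' (not opp) -> no flip

Answer: (5,3)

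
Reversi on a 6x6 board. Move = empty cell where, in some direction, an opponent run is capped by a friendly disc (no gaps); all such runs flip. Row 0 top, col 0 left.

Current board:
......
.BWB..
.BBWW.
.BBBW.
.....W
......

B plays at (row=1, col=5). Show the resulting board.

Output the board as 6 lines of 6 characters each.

Place B at (1,5); scan 8 dirs for brackets.
Dir NW: first cell '.' (not opp) -> no flip
Dir N: first cell '.' (not opp) -> no flip
Dir NE: edge -> no flip
Dir W: first cell '.' (not opp) -> no flip
Dir E: edge -> no flip
Dir SW: opp run (2,4) capped by B -> flip
Dir S: first cell '.' (not opp) -> no flip
Dir SE: edge -> no flip
All flips: (2,4)

Answer: ......
.BWB.B
.BBWB.
.BBBW.
.....W
......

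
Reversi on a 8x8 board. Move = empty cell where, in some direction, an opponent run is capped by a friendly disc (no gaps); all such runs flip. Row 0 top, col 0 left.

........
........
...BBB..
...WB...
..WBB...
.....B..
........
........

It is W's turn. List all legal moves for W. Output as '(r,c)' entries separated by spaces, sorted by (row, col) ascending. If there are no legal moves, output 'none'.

Answer: (1,3) (1,5) (3,5) (4,5) (5,3) (6,6)

Derivation:
(1,2): no bracket -> illegal
(1,3): flips 1 -> legal
(1,4): no bracket -> illegal
(1,5): flips 1 -> legal
(1,6): no bracket -> illegal
(2,2): no bracket -> illegal
(2,6): no bracket -> illegal
(3,2): no bracket -> illegal
(3,5): flips 1 -> legal
(3,6): no bracket -> illegal
(4,5): flips 2 -> legal
(4,6): no bracket -> illegal
(5,2): no bracket -> illegal
(5,3): flips 1 -> legal
(5,4): no bracket -> illegal
(5,6): no bracket -> illegal
(6,4): no bracket -> illegal
(6,5): no bracket -> illegal
(6,6): flips 2 -> legal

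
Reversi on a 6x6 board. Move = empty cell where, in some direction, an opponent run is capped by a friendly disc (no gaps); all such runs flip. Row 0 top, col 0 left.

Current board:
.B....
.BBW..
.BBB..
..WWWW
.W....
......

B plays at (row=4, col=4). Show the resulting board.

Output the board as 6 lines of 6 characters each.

Answer: .B....
.BBW..
.BBB..
..WBWW
.W..B.
......

Derivation:
Place B at (4,4); scan 8 dirs for brackets.
Dir NW: opp run (3,3) capped by B -> flip
Dir N: opp run (3,4), next='.' -> no flip
Dir NE: opp run (3,5), next=edge -> no flip
Dir W: first cell '.' (not opp) -> no flip
Dir E: first cell '.' (not opp) -> no flip
Dir SW: first cell '.' (not opp) -> no flip
Dir S: first cell '.' (not opp) -> no flip
Dir SE: first cell '.' (not opp) -> no flip
All flips: (3,3)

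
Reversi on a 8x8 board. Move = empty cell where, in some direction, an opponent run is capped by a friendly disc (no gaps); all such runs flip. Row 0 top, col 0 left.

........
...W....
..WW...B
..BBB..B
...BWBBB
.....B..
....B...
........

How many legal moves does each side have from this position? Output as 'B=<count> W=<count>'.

Answer: B=5 W=6

Derivation:
-- B to move --
(0,2): no bracket -> illegal
(0,3): flips 2 -> legal
(0,4): no bracket -> illegal
(1,1): flips 1 -> legal
(1,2): flips 2 -> legal
(1,4): flips 1 -> legal
(2,1): no bracket -> illegal
(2,4): no bracket -> illegal
(3,1): no bracket -> illegal
(3,5): no bracket -> illegal
(5,3): no bracket -> illegal
(5,4): flips 1 -> legal
B mobility = 5
-- W to move --
(1,6): no bracket -> illegal
(1,7): no bracket -> illegal
(2,1): no bracket -> illegal
(2,4): flips 1 -> legal
(2,5): no bracket -> illegal
(2,6): no bracket -> illegal
(3,1): no bracket -> illegal
(3,5): no bracket -> illegal
(3,6): no bracket -> illegal
(4,1): flips 1 -> legal
(4,2): flips 2 -> legal
(5,2): no bracket -> illegal
(5,3): flips 2 -> legal
(5,4): no bracket -> illegal
(5,6): flips 2 -> legal
(5,7): no bracket -> illegal
(6,3): no bracket -> illegal
(6,5): no bracket -> illegal
(6,6): flips 1 -> legal
(7,3): no bracket -> illegal
(7,4): no bracket -> illegal
(7,5): no bracket -> illegal
W mobility = 6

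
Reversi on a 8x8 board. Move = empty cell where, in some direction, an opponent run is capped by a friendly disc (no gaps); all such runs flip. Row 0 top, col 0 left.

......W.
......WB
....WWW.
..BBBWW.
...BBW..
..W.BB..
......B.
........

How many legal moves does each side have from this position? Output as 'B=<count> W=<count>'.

-- B to move --
(0,5): no bracket -> illegal
(0,7): flips 2 -> legal
(1,3): no bracket -> illegal
(1,4): flips 1 -> legal
(1,5): flips 5 -> legal
(2,3): no bracket -> illegal
(2,7): flips 2 -> legal
(3,7): flips 2 -> legal
(4,1): no bracket -> illegal
(4,2): no bracket -> illegal
(4,6): flips 1 -> legal
(4,7): no bracket -> illegal
(5,1): no bracket -> illegal
(5,3): no bracket -> illegal
(5,6): flips 1 -> legal
(6,1): flips 1 -> legal
(6,2): no bracket -> illegal
(6,3): no bracket -> illegal
B mobility = 8
-- W to move --
(0,7): no bracket -> illegal
(2,1): no bracket -> illegal
(2,2): no bracket -> illegal
(2,3): flips 1 -> legal
(2,7): no bracket -> illegal
(3,1): flips 3 -> legal
(4,1): no bracket -> illegal
(4,2): flips 3 -> legal
(4,6): no bracket -> illegal
(5,3): flips 1 -> legal
(5,6): no bracket -> illegal
(5,7): no bracket -> illegal
(6,3): flips 1 -> legal
(6,4): flips 3 -> legal
(6,5): flips 1 -> legal
(6,7): no bracket -> illegal
(7,5): no bracket -> illegal
(7,6): no bracket -> illegal
(7,7): no bracket -> illegal
W mobility = 7

Answer: B=8 W=7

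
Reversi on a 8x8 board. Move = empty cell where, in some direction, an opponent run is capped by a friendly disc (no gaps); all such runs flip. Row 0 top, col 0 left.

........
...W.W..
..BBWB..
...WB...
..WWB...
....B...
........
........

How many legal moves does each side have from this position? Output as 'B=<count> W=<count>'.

Answer: B=8 W=10

Derivation:
-- B to move --
(0,2): no bracket -> illegal
(0,3): flips 1 -> legal
(0,4): flips 1 -> legal
(0,5): flips 1 -> legal
(0,6): no bracket -> illegal
(1,2): no bracket -> illegal
(1,4): flips 1 -> legal
(1,6): no bracket -> illegal
(2,6): no bracket -> illegal
(3,1): no bracket -> illegal
(3,2): flips 2 -> legal
(3,5): no bracket -> illegal
(4,1): flips 2 -> legal
(5,1): no bracket -> illegal
(5,2): flips 1 -> legal
(5,3): flips 2 -> legal
B mobility = 8
-- W to move --
(1,1): flips 1 -> legal
(1,2): no bracket -> illegal
(1,4): no bracket -> illegal
(1,6): flips 2 -> legal
(2,1): flips 2 -> legal
(2,6): flips 1 -> legal
(3,1): flips 1 -> legal
(3,2): no bracket -> illegal
(3,5): flips 2 -> legal
(3,6): no bracket -> illegal
(4,5): flips 1 -> legal
(5,3): no bracket -> illegal
(5,5): flips 1 -> legal
(6,3): no bracket -> illegal
(6,4): flips 3 -> legal
(6,5): flips 1 -> legal
W mobility = 10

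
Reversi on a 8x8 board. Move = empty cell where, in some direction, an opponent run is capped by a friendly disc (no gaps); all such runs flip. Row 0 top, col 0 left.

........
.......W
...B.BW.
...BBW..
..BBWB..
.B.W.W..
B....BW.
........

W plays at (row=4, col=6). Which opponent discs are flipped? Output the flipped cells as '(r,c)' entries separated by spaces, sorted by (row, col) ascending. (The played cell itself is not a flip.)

Answer: (4,5)

Derivation:
Dir NW: first cell 'W' (not opp) -> no flip
Dir N: first cell '.' (not opp) -> no flip
Dir NE: first cell '.' (not opp) -> no flip
Dir W: opp run (4,5) capped by W -> flip
Dir E: first cell '.' (not opp) -> no flip
Dir SW: first cell 'W' (not opp) -> no flip
Dir S: first cell '.' (not opp) -> no flip
Dir SE: first cell '.' (not opp) -> no flip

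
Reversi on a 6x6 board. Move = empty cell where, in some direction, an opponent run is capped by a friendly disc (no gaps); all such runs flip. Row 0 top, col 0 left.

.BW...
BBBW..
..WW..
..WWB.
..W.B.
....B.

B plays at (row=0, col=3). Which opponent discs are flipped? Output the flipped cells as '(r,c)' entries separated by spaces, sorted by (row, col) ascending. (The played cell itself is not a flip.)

Dir NW: edge -> no flip
Dir N: edge -> no flip
Dir NE: edge -> no flip
Dir W: opp run (0,2) capped by B -> flip
Dir E: first cell '.' (not opp) -> no flip
Dir SW: first cell 'B' (not opp) -> no flip
Dir S: opp run (1,3) (2,3) (3,3), next='.' -> no flip
Dir SE: first cell '.' (not opp) -> no flip

Answer: (0,2)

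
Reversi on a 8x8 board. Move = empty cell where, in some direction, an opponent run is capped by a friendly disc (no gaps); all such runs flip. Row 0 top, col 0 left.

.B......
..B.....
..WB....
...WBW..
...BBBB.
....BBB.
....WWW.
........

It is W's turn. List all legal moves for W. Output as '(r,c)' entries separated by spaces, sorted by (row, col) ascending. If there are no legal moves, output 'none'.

(0,0): no bracket -> illegal
(0,2): flips 1 -> legal
(0,3): no bracket -> illegal
(1,0): no bracket -> illegal
(1,1): no bracket -> illegal
(1,3): flips 1 -> legal
(1,4): no bracket -> illegal
(2,1): no bracket -> illegal
(2,4): flips 4 -> legal
(2,5): no bracket -> illegal
(3,2): flips 2 -> legal
(3,6): flips 2 -> legal
(3,7): flips 2 -> legal
(4,2): no bracket -> illegal
(4,7): flips 1 -> legal
(5,2): no bracket -> illegal
(5,3): flips 2 -> legal
(5,7): flips 1 -> legal
(6,3): no bracket -> illegal
(6,7): no bracket -> illegal

Answer: (0,2) (1,3) (2,4) (3,2) (3,6) (3,7) (4,7) (5,3) (5,7)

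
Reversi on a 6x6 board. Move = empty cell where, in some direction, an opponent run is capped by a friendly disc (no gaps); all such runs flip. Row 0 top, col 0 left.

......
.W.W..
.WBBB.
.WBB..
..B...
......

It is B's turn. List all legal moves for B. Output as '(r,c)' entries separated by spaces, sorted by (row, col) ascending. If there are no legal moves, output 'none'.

Answer: (0,0) (0,2) (0,3) (0,4) (1,0) (2,0) (3,0) (4,0)

Derivation:
(0,0): flips 1 -> legal
(0,1): no bracket -> illegal
(0,2): flips 1 -> legal
(0,3): flips 1 -> legal
(0,4): flips 1 -> legal
(1,0): flips 1 -> legal
(1,2): no bracket -> illegal
(1,4): no bracket -> illegal
(2,0): flips 2 -> legal
(3,0): flips 1 -> legal
(4,0): flips 1 -> legal
(4,1): no bracket -> illegal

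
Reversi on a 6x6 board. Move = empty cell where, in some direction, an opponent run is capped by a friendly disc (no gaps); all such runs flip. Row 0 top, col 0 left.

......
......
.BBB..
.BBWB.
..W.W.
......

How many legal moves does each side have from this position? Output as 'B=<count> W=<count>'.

Answer: B=5 W=7

Derivation:
-- B to move --
(2,4): no bracket -> illegal
(3,5): no bracket -> illegal
(4,1): no bracket -> illegal
(4,3): flips 1 -> legal
(4,5): no bracket -> illegal
(5,1): no bracket -> illegal
(5,2): flips 1 -> legal
(5,3): flips 1 -> legal
(5,4): flips 1 -> legal
(5,5): flips 2 -> legal
B mobility = 5
-- W to move --
(1,0): no bracket -> illegal
(1,1): flips 1 -> legal
(1,2): flips 2 -> legal
(1,3): flips 1 -> legal
(1,4): no bracket -> illegal
(2,0): flips 1 -> legal
(2,4): flips 1 -> legal
(2,5): no bracket -> illegal
(3,0): flips 2 -> legal
(3,5): flips 1 -> legal
(4,0): no bracket -> illegal
(4,1): no bracket -> illegal
(4,3): no bracket -> illegal
(4,5): no bracket -> illegal
W mobility = 7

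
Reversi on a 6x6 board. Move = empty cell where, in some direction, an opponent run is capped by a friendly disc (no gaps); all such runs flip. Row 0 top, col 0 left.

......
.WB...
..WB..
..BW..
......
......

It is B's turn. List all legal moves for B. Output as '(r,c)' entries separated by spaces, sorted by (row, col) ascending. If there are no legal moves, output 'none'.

Answer: (1,0) (2,1) (3,4) (4,3)

Derivation:
(0,0): no bracket -> illegal
(0,1): no bracket -> illegal
(0,2): no bracket -> illegal
(1,0): flips 1 -> legal
(1,3): no bracket -> illegal
(2,0): no bracket -> illegal
(2,1): flips 1 -> legal
(2,4): no bracket -> illegal
(3,1): no bracket -> illegal
(3,4): flips 1 -> legal
(4,2): no bracket -> illegal
(4,3): flips 1 -> legal
(4,4): no bracket -> illegal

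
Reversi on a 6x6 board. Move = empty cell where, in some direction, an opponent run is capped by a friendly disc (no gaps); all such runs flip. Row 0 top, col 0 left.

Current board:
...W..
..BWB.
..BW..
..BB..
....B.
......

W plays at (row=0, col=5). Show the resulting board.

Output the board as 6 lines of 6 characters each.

Answer: ...W.W
..BWW.
..BW..
..BB..
....B.
......

Derivation:
Place W at (0,5); scan 8 dirs for brackets.
Dir NW: edge -> no flip
Dir N: edge -> no flip
Dir NE: edge -> no flip
Dir W: first cell '.' (not opp) -> no flip
Dir E: edge -> no flip
Dir SW: opp run (1,4) capped by W -> flip
Dir S: first cell '.' (not opp) -> no flip
Dir SE: edge -> no flip
All flips: (1,4)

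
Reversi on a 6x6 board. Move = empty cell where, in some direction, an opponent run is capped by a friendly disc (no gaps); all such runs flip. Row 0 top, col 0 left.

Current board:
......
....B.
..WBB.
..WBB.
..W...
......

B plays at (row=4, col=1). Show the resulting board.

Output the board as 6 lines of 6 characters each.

Answer: ......
....B.
..WBB.
..BBB.
.BW...
......

Derivation:
Place B at (4,1); scan 8 dirs for brackets.
Dir NW: first cell '.' (not opp) -> no flip
Dir N: first cell '.' (not opp) -> no flip
Dir NE: opp run (3,2) capped by B -> flip
Dir W: first cell '.' (not opp) -> no flip
Dir E: opp run (4,2), next='.' -> no flip
Dir SW: first cell '.' (not opp) -> no flip
Dir S: first cell '.' (not opp) -> no flip
Dir SE: first cell '.' (not opp) -> no flip
All flips: (3,2)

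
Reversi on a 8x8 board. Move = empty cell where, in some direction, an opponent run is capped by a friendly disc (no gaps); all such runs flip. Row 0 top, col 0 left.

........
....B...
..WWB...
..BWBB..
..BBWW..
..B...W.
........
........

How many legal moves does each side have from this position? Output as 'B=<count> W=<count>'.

Answer: B=8 W=11

Derivation:
-- B to move --
(1,1): no bracket -> illegal
(1,2): flips 2 -> legal
(1,3): flips 2 -> legal
(2,1): flips 2 -> legal
(3,1): no bracket -> illegal
(3,6): no bracket -> illegal
(4,6): flips 2 -> legal
(4,7): no bracket -> illegal
(5,3): flips 1 -> legal
(5,4): flips 1 -> legal
(5,5): flips 1 -> legal
(5,7): no bracket -> illegal
(6,5): no bracket -> illegal
(6,6): no bracket -> illegal
(6,7): flips 2 -> legal
B mobility = 8
-- W to move --
(0,3): no bracket -> illegal
(0,4): flips 3 -> legal
(0,5): flips 1 -> legal
(1,3): no bracket -> illegal
(1,5): flips 1 -> legal
(2,1): no bracket -> illegal
(2,5): flips 2 -> legal
(2,6): flips 1 -> legal
(3,1): flips 1 -> legal
(3,6): flips 2 -> legal
(4,1): flips 3 -> legal
(4,6): no bracket -> illegal
(5,1): flips 1 -> legal
(5,3): flips 1 -> legal
(5,4): no bracket -> illegal
(6,1): no bracket -> illegal
(6,2): flips 3 -> legal
(6,3): no bracket -> illegal
W mobility = 11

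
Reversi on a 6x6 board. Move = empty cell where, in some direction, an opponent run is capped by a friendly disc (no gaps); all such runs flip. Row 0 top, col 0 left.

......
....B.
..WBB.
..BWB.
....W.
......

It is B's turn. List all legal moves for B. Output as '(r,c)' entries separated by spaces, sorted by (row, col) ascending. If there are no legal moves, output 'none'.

Answer: (1,2) (2,1) (4,2) (4,3) (5,4)

Derivation:
(1,1): no bracket -> illegal
(1,2): flips 1 -> legal
(1,3): no bracket -> illegal
(2,1): flips 1 -> legal
(3,1): no bracket -> illegal
(3,5): no bracket -> illegal
(4,2): flips 1 -> legal
(4,3): flips 1 -> legal
(4,5): no bracket -> illegal
(5,3): no bracket -> illegal
(5,4): flips 1 -> legal
(5,5): no bracket -> illegal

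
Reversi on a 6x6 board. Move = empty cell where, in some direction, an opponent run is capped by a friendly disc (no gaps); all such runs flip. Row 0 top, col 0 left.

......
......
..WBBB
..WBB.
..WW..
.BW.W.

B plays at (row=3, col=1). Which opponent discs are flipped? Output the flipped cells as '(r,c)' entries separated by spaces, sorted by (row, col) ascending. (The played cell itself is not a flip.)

Dir NW: first cell '.' (not opp) -> no flip
Dir N: first cell '.' (not opp) -> no flip
Dir NE: opp run (2,2), next='.' -> no flip
Dir W: first cell '.' (not opp) -> no flip
Dir E: opp run (3,2) capped by B -> flip
Dir SW: first cell '.' (not opp) -> no flip
Dir S: first cell '.' (not opp) -> no flip
Dir SE: opp run (4,2), next='.' -> no flip

Answer: (3,2)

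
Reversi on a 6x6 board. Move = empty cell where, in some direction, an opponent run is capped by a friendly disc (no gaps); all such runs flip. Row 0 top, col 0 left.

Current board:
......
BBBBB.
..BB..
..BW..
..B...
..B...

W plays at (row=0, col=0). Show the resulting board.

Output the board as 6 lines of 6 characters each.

Place W at (0,0); scan 8 dirs for brackets.
Dir NW: edge -> no flip
Dir N: edge -> no flip
Dir NE: edge -> no flip
Dir W: edge -> no flip
Dir E: first cell '.' (not opp) -> no flip
Dir SW: edge -> no flip
Dir S: opp run (1,0), next='.' -> no flip
Dir SE: opp run (1,1) (2,2) capped by W -> flip
All flips: (1,1) (2,2)

Answer: W.....
BWBBB.
..WB..
..BW..
..B...
..B...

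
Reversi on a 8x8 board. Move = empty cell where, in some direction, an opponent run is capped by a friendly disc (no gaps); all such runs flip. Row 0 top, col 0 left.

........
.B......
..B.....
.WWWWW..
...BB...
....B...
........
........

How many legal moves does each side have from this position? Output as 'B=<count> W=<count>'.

Answer: B=7 W=8

Derivation:
-- B to move --
(2,0): no bracket -> illegal
(2,1): flips 1 -> legal
(2,3): flips 1 -> legal
(2,4): flips 1 -> legal
(2,5): flips 1 -> legal
(2,6): flips 1 -> legal
(3,0): no bracket -> illegal
(3,6): no bracket -> illegal
(4,0): flips 1 -> legal
(4,1): no bracket -> illegal
(4,2): flips 1 -> legal
(4,5): no bracket -> illegal
(4,6): no bracket -> illegal
B mobility = 7
-- W to move --
(0,0): flips 2 -> legal
(0,1): no bracket -> illegal
(0,2): no bracket -> illegal
(1,0): no bracket -> illegal
(1,2): flips 1 -> legal
(1,3): flips 1 -> legal
(2,0): no bracket -> illegal
(2,1): no bracket -> illegal
(2,3): no bracket -> illegal
(4,2): no bracket -> illegal
(4,5): no bracket -> illegal
(5,2): flips 1 -> legal
(5,3): flips 2 -> legal
(5,5): flips 1 -> legal
(6,3): no bracket -> illegal
(6,4): flips 2 -> legal
(6,5): flips 2 -> legal
W mobility = 8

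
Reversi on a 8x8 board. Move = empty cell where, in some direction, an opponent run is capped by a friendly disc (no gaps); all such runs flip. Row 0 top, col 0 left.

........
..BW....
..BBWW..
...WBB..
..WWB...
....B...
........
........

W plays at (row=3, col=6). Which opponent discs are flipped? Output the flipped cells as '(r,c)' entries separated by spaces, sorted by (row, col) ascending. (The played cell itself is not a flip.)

Answer: (3,4) (3,5)

Derivation:
Dir NW: first cell 'W' (not opp) -> no flip
Dir N: first cell '.' (not opp) -> no flip
Dir NE: first cell '.' (not opp) -> no flip
Dir W: opp run (3,5) (3,4) capped by W -> flip
Dir E: first cell '.' (not opp) -> no flip
Dir SW: first cell '.' (not opp) -> no flip
Dir S: first cell '.' (not opp) -> no flip
Dir SE: first cell '.' (not opp) -> no flip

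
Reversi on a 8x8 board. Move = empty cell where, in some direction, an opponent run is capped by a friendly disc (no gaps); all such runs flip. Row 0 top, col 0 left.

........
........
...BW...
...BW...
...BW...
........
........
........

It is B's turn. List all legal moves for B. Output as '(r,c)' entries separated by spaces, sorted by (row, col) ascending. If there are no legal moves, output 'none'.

(1,3): no bracket -> illegal
(1,4): no bracket -> illegal
(1,5): flips 1 -> legal
(2,5): flips 2 -> legal
(3,5): flips 1 -> legal
(4,5): flips 2 -> legal
(5,3): no bracket -> illegal
(5,4): no bracket -> illegal
(5,5): flips 1 -> legal

Answer: (1,5) (2,5) (3,5) (4,5) (5,5)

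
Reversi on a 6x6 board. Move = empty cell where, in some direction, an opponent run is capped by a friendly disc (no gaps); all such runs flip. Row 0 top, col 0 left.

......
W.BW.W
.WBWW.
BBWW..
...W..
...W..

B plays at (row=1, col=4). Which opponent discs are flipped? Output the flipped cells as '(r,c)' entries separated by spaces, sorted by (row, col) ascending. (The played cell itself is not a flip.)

Dir NW: first cell '.' (not opp) -> no flip
Dir N: first cell '.' (not opp) -> no flip
Dir NE: first cell '.' (not opp) -> no flip
Dir W: opp run (1,3) capped by B -> flip
Dir E: opp run (1,5), next=edge -> no flip
Dir SW: opp run (2,3) (3,2), next='.' -> no flip
Dir S: opp run (2,4), next='.' -> no flip
Dir SE: first cell '.' (not opp) -> no flip

Answer: (1,3)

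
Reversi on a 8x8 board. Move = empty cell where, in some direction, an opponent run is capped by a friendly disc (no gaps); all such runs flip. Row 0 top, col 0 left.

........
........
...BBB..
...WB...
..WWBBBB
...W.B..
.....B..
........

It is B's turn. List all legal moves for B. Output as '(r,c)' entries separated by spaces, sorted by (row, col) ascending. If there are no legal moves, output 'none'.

(2,2): flips 1 -> legal
(3,1): no bracket -> illegal
(3,2): flips 1 -> legal
(4,1): flips 2 -> legal
(5,1): flips 2 -> legal
(5,2): flips 1 -> legal
(5,4): no bracket -> illegal
(6,2): flips 1 -> legal
(6,3): flips 3 -> legal
(6,4): no bracket -> illegal

Answer: (2,2) (3,2) (4,1) (5,1) (5,2) (6,2) (6,3)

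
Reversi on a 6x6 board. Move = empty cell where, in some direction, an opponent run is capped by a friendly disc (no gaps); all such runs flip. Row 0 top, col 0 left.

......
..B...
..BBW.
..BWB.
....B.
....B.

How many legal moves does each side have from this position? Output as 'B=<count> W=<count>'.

-- B to move --
(1,3): no bracket -> illegal
(1,4): flips 1 -> legal
(1,5): no bracket -> illegal
(2,5): flips 1 -> legal
(3,5): no bracket -> illegal
(4,2): no bracket -> illegal
(4,3): flips 1 -> legal
B mobility = 3
-- W to move --
(0,1): no bracket -> illegal
(0,2): no bracket -> illegal
(0,3): no bracket -> illegal
(1,1): flips 1 -> legal
(1,3): flips 1 -> legal
(1,4): no bracket -> illegal
(2,1): flips 2 -> legal
(2,5): no bracket -> illegal
(3,1): flips 1 -> legal
(3,5): flips 1 -> legal
(4,1): no bracket -> illegal
(4,2): no bracket -> illegal
(4,3): no bracket -> illegal
(4,5): no bracket -> illegal
(5,3): no bracket -> illegal
(5,5): flips 1 -> legal
W mobility = 6

Answer: B=3 W=6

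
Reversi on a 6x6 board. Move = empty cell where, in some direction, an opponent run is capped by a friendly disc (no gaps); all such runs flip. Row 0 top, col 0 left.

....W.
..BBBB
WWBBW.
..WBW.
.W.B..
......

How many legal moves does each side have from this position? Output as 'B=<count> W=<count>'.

-- B to move --
(0,3): no bracket -> illegal
(0,5): no bracket -> illegal
(1,0): flips 2 -> legal
(1,1): no bracket -> illegal
(2,5): flips 2 -> legal
(3,0): flips 1 -> legal
(3,1): flips 1 -> legal
(3,5): flips 2 -> legal
(4,0): no bracket -> illegal
(4,2): flips 1 -> legal
(4,4): flips 2 -> legal
(4,5): flips 1 -> legal
(5,0): flips 2 -> legal
(5,1): no bracket -> illegal
(5,2): no bracket -> illegal
B mobility = 9
-- W to move --
(0,1): flips 2 -> legal
(0,2): flips 3 -> legal
(0,3): flips 1 -> legal
(0,5): flips 2 -> legal
(1,1): no bracket -> illegal
(2,5): no bracket -> illegal
(3,1): flips 2 -> legal
(4,2): flips 1 -> legal
(4,4): no bracket -> illegal
(5,2): flips 1 -> legal
(5,3): no bracket -> illegal
(5,4): flips 1 -> legal
W mobility = 8

Answer: B=9 W=8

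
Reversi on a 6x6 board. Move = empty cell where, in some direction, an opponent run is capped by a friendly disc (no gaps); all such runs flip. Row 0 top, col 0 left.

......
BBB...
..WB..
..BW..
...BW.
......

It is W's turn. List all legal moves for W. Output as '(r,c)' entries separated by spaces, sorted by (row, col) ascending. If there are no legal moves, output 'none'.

Answer: (0,0) (0,2) (1,3) (2,4) (3,1) (4,2) (5,3)

Derivation:
(0,0): flips 1 -> legal
(0,1): no bracket -> illegal
(0,2): flips 1 -> legal
(0,3): no bracket -> illegal
(1,3): flips 1 -> legal
(1,4): no bracket -> illegal
(2,0): no bracket -> illegal
(2,1): no bracket -> illegal
(2,4): flips 1 -> legal
(3,1): flips 1 -> legal
(3,4): no bracket -> illegal
(4,1): no bracket -> illegal
(4,2): flips 2 -> legal
(5,2): no bracket -> illegal
(5,3): flips 1 -> legal
(5,4): no bracket -> illegal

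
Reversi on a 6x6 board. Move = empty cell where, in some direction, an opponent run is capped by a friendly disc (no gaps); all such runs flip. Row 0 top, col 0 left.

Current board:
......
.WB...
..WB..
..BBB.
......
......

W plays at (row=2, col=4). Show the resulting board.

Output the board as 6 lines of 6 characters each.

Answer: ......
.WB...
..WWW.
..BBB.
......
......

Derivation:
Place W at (2,4); scan 8 dirs for brackets.
Dir NW: first cell '.' (not opp) -> no flip
Dir N: first cell '.' (not opp) -> no flip
Dir NE: first cell '.' (not opp) -> no flip
Dir W: opp run (2,3) capped by W -> flip
Dir E: first cell '.' (not opp) -> no flip
Dir SW: opp run (3,3), next='.' -> no flip
Dir S: opp run (3,4), next='.' -> no flip
Dir SE: first cell '.' (not opp) -> no flip
All flips: (2,3)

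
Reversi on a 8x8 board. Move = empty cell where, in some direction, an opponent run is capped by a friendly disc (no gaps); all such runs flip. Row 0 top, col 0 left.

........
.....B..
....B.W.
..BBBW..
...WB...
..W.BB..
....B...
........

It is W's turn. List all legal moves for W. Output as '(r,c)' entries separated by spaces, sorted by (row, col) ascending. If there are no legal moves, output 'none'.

Answer: (0,4) (1,3) (2,1) (2,3) (2,5) (3,1) (4,5) (5,3) (6,5)

Derivation:
(0,4): flips 1 -> legal
(0,5): no bracket -> illegal
(0,6): no bracket -> illegal
(1,3): flips 1 -> legal
(1,4): no bracket -> illegal
(1,6): no bracket -> illegal
(2,1): flips 1 -> legal
(2,2): no bracket -> illegal
(2,3): flips 1 -> legal
(2,5): flips 1 -> legal
(3,1): flips 3 -> legal
(4,1): no bracket -> illegal
(4,2): no bracket -> illegal
(4,5): flips 1 -> legal
(4,6): no bracket -> illegal
(5,3): flips 1 -> legal
(5,6): no bracket -> illegal
(6,3): no bracket -> illegal
(6,5): flips 1 -> legal
(6,6): no bracket -> illegal
(7,3): no bracket -> illegal
(7,4): no bracket -> illegal
(7,5): no bracket -> illegal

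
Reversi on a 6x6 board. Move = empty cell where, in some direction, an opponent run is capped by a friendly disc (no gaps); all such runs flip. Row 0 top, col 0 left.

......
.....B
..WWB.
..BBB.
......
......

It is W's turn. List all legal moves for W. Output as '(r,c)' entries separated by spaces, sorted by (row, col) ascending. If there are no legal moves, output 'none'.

(0,4): no bracket -> illegal
(0,5): no bracket -> illegal
(1,3): no bracket -> illegal
(1,4): no bracket -> illegal
(2,1): no bracket -> illegal
(2,5): flips 1 -> legal
(3,1): no bracket -> illegal
(3,5): no bracket -> illegal
(4,1): flips 1 -> legal
(4,2): flips 1 -> legal
(4,3): flips 1 -> legal
(4,4): flips 1 -> legal
(4,5): flips 1 -> legal

Answer: (2,5) (4,1) (4,2) (4,3) (4,4) (4,5)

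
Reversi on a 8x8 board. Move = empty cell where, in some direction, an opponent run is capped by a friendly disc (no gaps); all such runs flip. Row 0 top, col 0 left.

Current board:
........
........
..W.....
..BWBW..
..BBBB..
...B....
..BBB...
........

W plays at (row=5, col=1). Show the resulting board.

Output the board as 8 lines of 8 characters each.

Place W at (5,1); scan 8 dirs for brackets.
Dir NW: first cell '.' (not opp) -> no flip
Dir N: first cell '.' (not opp) -> no flip
Dir NE: opp run (4,2) capped by W -> flip
Dir W: first cell '.' (not opp) -> no flip
Dir E: first cell '.' (not opp) -> no flip
Dir SW: first cell '.' (not opp) -> no flip
Dir S: first cell '.' (not opp) -> no flip
Dir SE: opp run (6,2), next='.' -> no flip
All flips: (4,2)

Answer: ........
........
..W.....
..BWBW..
..WBBB..
.W.B....
..BBB...
........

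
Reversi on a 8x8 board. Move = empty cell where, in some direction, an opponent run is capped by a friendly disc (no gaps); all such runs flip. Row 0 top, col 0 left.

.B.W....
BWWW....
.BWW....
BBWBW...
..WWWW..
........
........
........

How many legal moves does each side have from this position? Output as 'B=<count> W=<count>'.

-- B to move --
(0,0): flips 2 -> legal
(0,2): no bracket -> illegal
(0,4): flips 2 -> legal
(1,4): flips 3 -> legal
(2,0): no bracket -> illegal
(2,4): flips 2 -> legal
(2,5): no bracket -> illegal
(3,5): flips 1 -> legal
(3,6): no bracket -> illegal
(4,1): no bracket -> illegal
(4,6): no bracket -> illegal
(5,1): flips 1 -> legal
(5,2): no bracket -> illegal
(5,3): flips 2 -> legal
(5,4): flips 2 -> legal
(5,5): flips 1 -> legal
(5,6): flips 4 -> legal
B mobility = 10
-- W to move --
(0,0): no bracket -> illegal
(0,2): no bracket -> illegal
(2,0): flips 2 -> legal
(2,4): flips 1 -> legal
(4,0): flips 1 -> legal
(4,1): flips 2 -> legal
W mobility = 4

Answer: B=10 W=4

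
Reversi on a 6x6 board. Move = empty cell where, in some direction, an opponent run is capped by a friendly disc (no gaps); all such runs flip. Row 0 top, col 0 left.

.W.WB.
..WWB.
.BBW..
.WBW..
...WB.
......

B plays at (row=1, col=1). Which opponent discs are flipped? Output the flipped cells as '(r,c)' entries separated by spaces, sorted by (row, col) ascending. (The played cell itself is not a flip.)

Dir NW: first cell '.' (not opp) -> no flip
Dir N: opp run (0,1), next=edge -> no flip
Dir NE: first cell '.' (not opp) -> no flip
Dir W: first cell '.' (not opp) -> no flip
Dir E: opp run (1,2) (1,3) capped by B -> flip
Dir SW: first cell '.' (not opp) -> no flip
Dir S: first cell 'B' (not opp) -> no flip
Dir SE: first cell 'B' (not opp) -> no flip

Answer: (1,2) (1,3)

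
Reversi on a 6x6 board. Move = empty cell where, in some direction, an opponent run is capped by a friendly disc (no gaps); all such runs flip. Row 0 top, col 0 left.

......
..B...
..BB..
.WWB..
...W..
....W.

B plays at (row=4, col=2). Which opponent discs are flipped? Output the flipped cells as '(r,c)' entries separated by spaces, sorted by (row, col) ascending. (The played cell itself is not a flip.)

Answer: (3,2)

Derivation:
Dir NW: opp run (3,1), next='.' -> no flip
Dir N: opp run (3,2) capped by B -> flip
Dir NE: first cell 'B' (not opp) -> no flip
Dir W: first cell '.' (not opp) -> no flip
Dir E: opp run (4,3), next='.' -> no flip
Dir SW: first cell '.' (not opp) -> no flip
Dir S: first cell '.' (not opp) -> no flip
Dir SE: first cell '.' (not opp) -> no flip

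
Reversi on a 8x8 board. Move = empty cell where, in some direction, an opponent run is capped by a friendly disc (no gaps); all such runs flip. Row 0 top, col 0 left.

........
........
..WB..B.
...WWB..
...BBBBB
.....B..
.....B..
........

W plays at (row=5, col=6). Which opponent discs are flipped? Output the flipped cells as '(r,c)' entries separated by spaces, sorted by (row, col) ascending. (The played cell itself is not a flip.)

Dir NW: opp run (4,5) capped by W -> flip
Dir N: opp run (4,6), next='.' -> no flip
Dir NE: opp run (4,7), next=edge -> no flip
Dir W: opp run (5,5), next='.' -> no flip
Dir E: first cell '.' (not opp) -> no flip
Dir SW: opp run (6,5), next='.' -> no flip
Dir S: first cell '.' (not opp) -> no flip
Dir SE: first cell '.' (not opp) -> no flip

Answer: (4,5)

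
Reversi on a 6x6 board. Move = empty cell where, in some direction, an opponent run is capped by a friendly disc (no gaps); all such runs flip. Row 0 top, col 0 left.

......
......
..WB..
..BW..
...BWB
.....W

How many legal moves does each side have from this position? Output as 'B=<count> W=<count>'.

-- B to move --
(1,1): no bracket -> illegal
(1,2): flips 1 -> legal
(1,3): no bracket -> illegal
(2,1): flips 1 -> legal
(2,4): no bracket -> illegal
(3,1): no bracket -> illegal
(3,4): flips 1 -> legal
(3,5): no bracket -> illegal
(4,2): no bracket -> illegal
(5,3): no bracket -> illegal
(5,4): no bracket -> illegal
B mobility = 3
-- W to move --
(1,2): no bracket -> illegal
(1,3): flips 1 -> legal
(1,4): no bracket -> illegal
(2,1): no bracket -> illegal
(2,4): flips 1 -> legal
(3,1): flips 1 -> legal
(3,4): no bracket -> illegal
(3,5): flips 1 -> legal
(4,1): no bracket -> illegal
(4,2): flips 2 -> legal
(5,2): no bracket -> illegal
(5,3): flips 1 -> legal
(5,4): no bracket -> illegal
W mobility = 6

Answer: B=3 W=6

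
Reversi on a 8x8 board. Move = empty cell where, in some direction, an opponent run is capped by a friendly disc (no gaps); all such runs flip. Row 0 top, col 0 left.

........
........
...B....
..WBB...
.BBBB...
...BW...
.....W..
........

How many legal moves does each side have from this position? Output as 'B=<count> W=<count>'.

Answer: B=6 W=5

Derivation:
-- B to move --
(2,1): flips 1 -> legal
(2,2): flips 1 -> legal
(3,1): flips 1 -> legal
(4,5): no bracket -> illegal
(5,5): flips 1 -> legal
(5,6): no bracket -> illegal
(6,3): no bracket -> illegal
(6,4): flips 1 -> legal
(6,6): no bracket -> illegal
(7,4): no bracket -> illegal
(7,5): no bracket -> illegal
(7,6): flips 2 -> legal
B mobility = 6
-- W to move --
(1,2): no bracket -> illegal
(1,3): no bracket -> illegal
(1,4): flips 1 -> legal
(2,2): no bracket -> illegal
(2,4): flips 2 -> legal
(2,5): no bracket -> illegal
(3,0): no bracket -> illegal
(3,1): no bracket -> illegal
(3,5): flips 2 -> legal
(4,0): no bracket -> illegal
(4,5): no bracket -> illegal
(5,0): flips 1 -> legal
(5,1): no bracket -> illegal
(5,2): flips 2 -> legal
(5,5): no bracket -> illegal
(6,2): no bracket -> illegal
(6,3): no bracket -> illegal
(6,4): no bracket -> illegal
W mobility = 5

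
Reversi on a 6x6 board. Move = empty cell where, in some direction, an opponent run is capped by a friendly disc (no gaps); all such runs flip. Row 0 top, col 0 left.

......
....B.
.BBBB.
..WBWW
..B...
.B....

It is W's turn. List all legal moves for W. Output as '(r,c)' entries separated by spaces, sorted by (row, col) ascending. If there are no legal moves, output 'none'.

Answer: (0,4) (0,5) (1,0) (1,2) (1,3) (5,2)

Derivation:
(0,3): no bracket -> illegal
(0,4): flips 2 -> legal
(0,5): flips 2 -> legal
(1,0): flips 1 -> legal
(1,1): no bracket -> illegal
(1,2): flips 2 -> legal
(1,3): flips 1 -> legal
(1,5): no bracket -> illegal
(2,0): no bracket -> illegal
(2,5): no bracket -> illegal
(3,0): no bracket -> illegal
(3,1): no bracket -> illegal
(4,0): no bracket -> illegal
(4,1): no bracket -> illegal
(4,3): no bracket -> illegal
(4,4): no bracket -> illegal
(5,0): no bracket -> illegal
(5,2): flips 1 -> legal
(5,3): no bracket -> illegal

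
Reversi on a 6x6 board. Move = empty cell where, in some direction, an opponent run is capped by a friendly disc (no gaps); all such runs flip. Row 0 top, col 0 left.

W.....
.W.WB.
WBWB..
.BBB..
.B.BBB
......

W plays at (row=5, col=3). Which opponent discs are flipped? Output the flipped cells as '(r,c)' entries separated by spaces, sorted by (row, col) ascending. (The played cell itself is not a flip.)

Answer: (2,3) (3,3) (4,3)

Derivation:
Dir NW: first cell '.' (not opp) -> no flip
Dir N: opp run (4,3) (3,3) (2,3) capped by W -> flip
Dir NE: opp run (4,4), next='.' -> no flip
Dir W: first cell '.' (not opp) -> no flip
Dir E: first cell '.' (not opp) -> no flip
Dir SW: edge -> no flip
Dir S: edge -> no flip
Dir SE: edge -> no flip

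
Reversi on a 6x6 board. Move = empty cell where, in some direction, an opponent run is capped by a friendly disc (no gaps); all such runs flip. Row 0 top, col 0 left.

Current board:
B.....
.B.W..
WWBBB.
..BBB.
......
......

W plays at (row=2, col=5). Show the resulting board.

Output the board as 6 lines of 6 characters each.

Answer: B.....
.B.W..
WWWWWW
..BBB.
......
......

Derivation:
Place W at (2,5); scan 8 dirs for brackets.
Dir NW: first cell '.' (not opp) -> no flip
Dir N: first cell '.' (not opp) -> no flip
Dir NE: edge -> no flip
Dir W: opp run (2,4) (2,3) (2,2) capped by W -> flip
Dir E: edge -> no flip
Dir SW: opp run (3,4), next='.' -> no flip
Dir S: first cell '.' (not opp) -> no flip
Dir SE: edge -> no flip
All flips: (2,2) (2,3) (2,4)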